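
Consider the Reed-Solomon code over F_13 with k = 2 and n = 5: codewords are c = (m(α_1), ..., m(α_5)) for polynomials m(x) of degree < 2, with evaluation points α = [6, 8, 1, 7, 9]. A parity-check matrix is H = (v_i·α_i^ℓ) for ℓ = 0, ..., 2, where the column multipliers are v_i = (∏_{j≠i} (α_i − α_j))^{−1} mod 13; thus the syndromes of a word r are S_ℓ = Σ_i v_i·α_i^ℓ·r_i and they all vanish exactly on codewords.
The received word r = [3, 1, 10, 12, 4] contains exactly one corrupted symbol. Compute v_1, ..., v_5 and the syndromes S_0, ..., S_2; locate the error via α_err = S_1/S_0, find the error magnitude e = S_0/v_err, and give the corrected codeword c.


S = (7, 4, 6), error at position 2, error magnitude e = 6, c = [3, 8, 10, 12, 4].

Step 1: column multipliers v_i = (∏_{j≠i}(α_i − α_j))^{−1} mod 13.
  i = 1 (α = 6): (6−8)(6−1)(6−7)(6−9) = (−2)·5·(−1)·(−3) = −30 ≡ 9, so v_1 = 9^{−1} = 3 (mod 13).
  i = 2 (α = 8): (8−6)(8−1)(8−7)(8−9) = 2·7·1·(−1) = −14 ≡ 12, so v_2 = 12^{−1} = 12 (mod 13).
  i = 3 (α = 1): (1−6)(1−8)(1−7)(1−9) = (−5)·(−7)·(−6)·(−8) = 1680 ≡ 3, so v_3 = 3^{−1} = 9 (mod 13).
  i = 4 (α = 7): (7−6)(7−8)(7−1)(7−9) = 1·(−1)·6·(−2) = 12 ≡ 12, so v_4 = 12^{−1} = 12 (mod 13).
  i = 5 (α = 9): (9−6)(9−8)(9−1)(9−7) = 3·1·8·2 = 48 ≡ 9, so v_5 = 9^{−1} = 3 (mod 13).
  v = [3, 12, 9, 12, 3].
Step 2: syndromes of r = [3, 1, 10, 12, 4] (all sums mod 13).
  S_0 = Σ v_i r_i = 3·3 + 12·1 + 9·10 + 12·12 + 3·4 = 267 ≡ 7.
  S_1 = Σ v_i α_i r_i = 3·6·3 + 12·8·1 + 9·1·10 + 12·7·12 + 3·9·4 = 1356 ≡ 4.
  α_i^2 mod 13 = [10, 12, 1, 10, 3].
  S_2 = Σ v_i α_i^2 r_i = 3·10·3 + 12·12·1 + 9·1·10 + 12·10·12 + 3·3·4 = 1800 ≡ 6.
  S = (7, 4, 6) ≠ 0, so r is not a codeword (an error is present).
Step 3: locate the error. For a single error e at position i, S_ℓ = v_i·e·α_i^ℓ, so α_err = S_1/S_0.
  S_0^{−1} = 7^{−1} = 2 (mod 13), so α_err = 4·2 = 8 ≡ 8 = α_2. Error position i = 2.
  Consistency check: S_2/S_1 = 6·10 = 60 ≡ 8 = α_err ✓ (single-error assumption holds).
Step 4: error magnitude e = S_0/v_2 = S_0·∏_{j≠2}(α_2 − α_j) = 7·12 = 84 ≡ 6 (mod 13).
Step 5: correct position 2: c_2 = r_2 − e = 1 − 6 ≡ 8 (mod 13). Hence c = [3, 8, 10, 12, 4].
  Check: interpolating c through the α_i gives m(x) = 1 + 9·x (degree < 2) with m(α_i) = c_i for every i, so c is indeed a codeword.


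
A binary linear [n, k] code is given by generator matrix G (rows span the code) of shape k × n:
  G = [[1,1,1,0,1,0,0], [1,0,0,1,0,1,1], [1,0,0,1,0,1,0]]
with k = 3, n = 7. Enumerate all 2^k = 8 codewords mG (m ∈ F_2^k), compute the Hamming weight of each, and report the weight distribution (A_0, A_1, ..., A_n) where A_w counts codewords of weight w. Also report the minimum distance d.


Weight distribution: A_0 = 1, A_1 = 1, A_3 = 1, A_4 = 2, A_5 = 2, A_6 = 1. Minimum distance d = 1.

Enumerate all 2^3 = 8 messages m ∈ F_2^3.
For each, compute codeword c = mG in F_2^7, then tally its weight.
  m = 000 → c = 0000000, weight = 0.
  m = 100 → c = 1110100, weight = 4.
  m = 010 → c = 1001011, weight = 4.
  m = 110 → c = 0111111, weight = 6.
  m = 001 → c = 1001010, weight = 3.
  m = 101 → c = 0111110, weight = 5.
  m = 011 → c = 0000001, weight = 1.
  m = 111 → c = 1110101, weight = 5.
Tally weights:
  weight 0: 1 codewords.
  weight 1: 1 codewords.
  weight 3: 1 codewords.
  weight 4: 2 codewords.
  weight 5: 2 codewords.
  weight 6: 1 codewords.
Minimum distance d = smallest w > 0 with A_w > 0 = 1.
Sanity: Σ A_w = 8 = 2^3 = 8 ✓.


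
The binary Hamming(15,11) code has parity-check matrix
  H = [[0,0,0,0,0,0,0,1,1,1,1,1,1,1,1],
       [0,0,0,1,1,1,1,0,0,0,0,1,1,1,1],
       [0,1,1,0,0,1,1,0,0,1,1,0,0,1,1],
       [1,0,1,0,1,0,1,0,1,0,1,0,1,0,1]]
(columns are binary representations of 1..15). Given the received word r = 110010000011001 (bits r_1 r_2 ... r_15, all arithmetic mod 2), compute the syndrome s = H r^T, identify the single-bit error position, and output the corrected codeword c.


s = (1, 1, 1, 0)^T, error position = 14, corrected codeword c = 110010000011011

Compute s = H r^T mod 2 one row at a time:
  s_1 = 0 + 0 + 0 + 1 + 1 + 0 + 0 + 1 = 3 ≡ 1 (mod 2).
  s_2 = 0 + 1 + 0 + 0 + 1 + 0 + 0 + 1 = 3 ≡ 1 (mod 2).
  s_3 = 1 + 0 + 0 + 0 + 0 + 1 + 0 + 1 = 3 ≡ 1 (mod 2).
  s_4 = 1 + 0 + 1 + 0 + 0 + 1 + 0 + 1 = 4 ≡ 0 (mod 2).
s = (1, 1, 1, 0)^T — this equals column 14 of H (binary 1110), so error is at position 14.
Correct: flip bit 14 of r = 110010000011001 to get c = 110010000011011.


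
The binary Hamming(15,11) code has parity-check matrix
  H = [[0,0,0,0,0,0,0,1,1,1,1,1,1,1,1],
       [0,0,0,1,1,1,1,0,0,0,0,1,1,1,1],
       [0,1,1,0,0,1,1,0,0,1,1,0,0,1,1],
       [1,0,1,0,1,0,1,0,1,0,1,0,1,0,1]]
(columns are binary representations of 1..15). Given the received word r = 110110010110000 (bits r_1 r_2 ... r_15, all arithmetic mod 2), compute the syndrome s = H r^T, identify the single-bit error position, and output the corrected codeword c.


s = (1, 0, 1, 1)^T, error position = 11, corrected codeword c = 110110010100000

Compute s = H r^T mod 2 one row at a time:
  s_1 = 1 + 0 + 1 + 1 + 0 + 0 + 0 + 0 = 3 ≡ 1 (mod 2).
  s_2 = 1 + 1 + 0 + 0 + 0 + 0 + 0 + 0 = 2 ≡ 0 (mod 2).
  s_3 = 1 + 0 + 0 + 0 + 1 + 1 + 0 + 0 = 3 ≡ 1 (mod 2).
  s_4 = 1 + 0 + 1 + 0 + 0 + 1 + 0 + 0 = 3 ≡ 1 (mod 2).
s = (1, 0, 1, 1)^T — this equals column 11 of H (binary 1011), so error is at position 11.
Correct: flip bit 11 of r = 110110010110000 to get c = 110110010100000.


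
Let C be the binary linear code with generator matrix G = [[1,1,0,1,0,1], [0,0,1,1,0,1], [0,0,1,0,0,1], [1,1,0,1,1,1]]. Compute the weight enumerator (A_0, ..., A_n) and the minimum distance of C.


Weight distribution: A_0 = 1, A_1 = 2, A_2 = 2, A_3 = 4, A_4 = 5, A_5 = 2. Minimum distance d = 1.

Enumerate all 2^4 = 16 messages m ∈ F_2^4.
For each, compute codeword c = mG in F_2^6, then tally its weight.
  m = 0000 → c = 000000, weight = 0.
  m = 1000 → c = 110101, weight = 4.
  m = 0100 → c = 001101, weight = 3.
  m = 1100 → c = 111000, weight = 3.
  m = 0010 → c = 001001, weight = 2.
  m = 1010 → c = 111100, weight = 4.
  m = 0110 → c = 000100, weight = 1.
  m = 1110 → c = 110001, weight = 3.
  m = 0001 → c = 110111, weight = 5.
  m = 1001 → c = 000010, weight = 1.
  m = 0101 → c = 111010, weight = 4.
  m = 1101 → c = 001111, weight = 4.
  m = 0011 → c = 111110, weight = 5.
  m = 1011 → c = 001011, weight = 3.
  m = 0111 → c = 110011, weight = 4.
  m = 1111 → c = 000110, weight = 2.
Tally weights:
  weight 0: 1 codewords.
  weight 1: 2 codewords.
  weight 2: 2 codewords.
  weight 3: 4 codewords.
  weight 4: 5 codewords.
  weight 5: 2 codewords.
Minimum distance d = smallest w > 0 with A_w > 0 = 1.
Sanity: Σ A_w = 16 = 2^4 = 16 ✓.


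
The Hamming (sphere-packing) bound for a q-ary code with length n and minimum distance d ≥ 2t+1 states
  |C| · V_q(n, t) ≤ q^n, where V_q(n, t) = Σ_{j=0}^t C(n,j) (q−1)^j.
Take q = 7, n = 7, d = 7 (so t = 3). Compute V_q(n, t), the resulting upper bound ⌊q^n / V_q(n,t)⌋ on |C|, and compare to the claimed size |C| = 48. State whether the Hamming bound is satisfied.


V_q(n, t) = 8359, q^n = 823543, Hamming bound = 98, |C| = 48 ≤ bound (satisfied).

Step 1: Compute V_q(n, t) = Σ_{j=0}^3 C(n, j) (q−1)^j.
  j = 0: C(7,0)·(6)^0 = 1·1 = 1.
  j = 1: C(7,1)·(6)^1 = 7·6 = 42.
  j = 2: C(7,2)·(6)^2 = 21·36 = 756.
  j = 3: C(7,3)·(6)^3 = 35·216 = 7560.
  V_q(n, t) = 1 + 42 + 756 + 7560 = 8359.
Step 2: q^n = 7^7 = 823543.
Step 3: Hamming bound ⌊q^n / V_q(n,t)⌋ = ⌊823543/8359⌋ = 98.
Step 4: Compare |C| = 48 to 98: satisfied.
The claimed |C| lies below the Hamming bound.


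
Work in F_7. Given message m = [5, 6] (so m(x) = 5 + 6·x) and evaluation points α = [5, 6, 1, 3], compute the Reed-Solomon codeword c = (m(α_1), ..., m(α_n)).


c = [0, 6, 4, 2]

Message polynomial: m(x) = 5 + 6·x (mod 7).
For each evaluation point α_i, compute m(α_i) mod 7:
  α_1 = 5: Horner steps 6 → 0, so m(5) = 0.
  α_2 = 6: Horner steps 6 → 6, so m(6) = 6.
  α_3 = 1: Horner steps 6 → 4, so m(1) = 4.
  α_4 = 3: Horner steps 6 → 2, so m(3) = 2.
Codeword c = [0, 6, 4, 2] ∈ F_7^4.


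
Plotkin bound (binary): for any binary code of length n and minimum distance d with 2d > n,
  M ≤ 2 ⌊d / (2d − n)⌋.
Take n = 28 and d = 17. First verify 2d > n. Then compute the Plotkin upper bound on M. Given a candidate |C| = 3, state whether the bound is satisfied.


Plotkin bound M ≤ 4; given |C| = 3 ≤ bound (satisfied).

Check applicability: 2d = 34, n = 28.
2d − n = 6 > 0, so Plotkin applies.
Compute d/(2d−n) = 17/6 ≈ 2.8333.
⌊d/(2d−n)⌋ = 2.
Plotkin bound: M ≤ 2·2 = 4.
Given |C| = 3, check: satisfied.
This |C| is below the Plotkin bound.


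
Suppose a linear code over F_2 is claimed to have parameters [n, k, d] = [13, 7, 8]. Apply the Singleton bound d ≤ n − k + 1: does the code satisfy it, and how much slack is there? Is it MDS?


Singleton RHS = n − k + 1 = 7, slack = -1, bound violated (no such code; not MDS).

Singleton bound: d ≤ n − k + 1.
Here n = 13, k = 7, so n − k + 1 = 7.
Given d = 8, check d ≤ 7: NO.
Slack = (n − k + 1) − d = -1.
The slack is negative: d = 8 exceeds n − k + 1 = 7 by 1, so the Singleton bound is violated and no linear [13, 7, 8]_2 code can exist. In particular it is not MDS (MDS requires d = n − k + 1 exactly).
Description: the claimed parameters are [13, 7, 8]_2; such a code would be impossible (violates the Singleton bound).


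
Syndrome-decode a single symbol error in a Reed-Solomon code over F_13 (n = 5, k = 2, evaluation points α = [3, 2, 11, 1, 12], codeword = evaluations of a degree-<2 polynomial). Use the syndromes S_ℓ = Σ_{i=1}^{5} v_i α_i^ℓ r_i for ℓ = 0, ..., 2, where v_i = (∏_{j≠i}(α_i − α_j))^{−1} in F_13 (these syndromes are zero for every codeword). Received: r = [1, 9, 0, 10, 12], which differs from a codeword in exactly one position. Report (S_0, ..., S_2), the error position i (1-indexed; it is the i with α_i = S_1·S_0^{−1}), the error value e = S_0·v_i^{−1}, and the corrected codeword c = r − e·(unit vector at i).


S = (6, 5, 2), error at position 1, error magnitude e = 6, c = [8, 9, 0, 10, 12].

Step 1: column multipliers v_i = (∏_{j≠i}(α_i − α_j))^{−1} mod 13.
  i = 1 (α = 3): (3−2)(3−11)(3−1)(3−12) = 1·(−8)·2·(−9) = 144 ≡ 1, so v_1 = 1^{−1} = 1 (mod 13).
  i = 2 (α = 2): (2−3)(2−11)(2−1)(2−12) = (−1)·(−9)·1·(−10) = −90 ≡ 1, so v_2 = 1^{−1} = 1 (mod 13).
  i = 3 (α = 11): (11−3)(11−2)(11−1)(11−12) = 8·9·10·(−1) = −720 ≡ 8, so v_3 = 8^{−1} = 5 (mod 13).
  i = 4 (α = 1): (1−3)(1−2)(1−11)(1−12) = (−2)·(−1)·(−10)·(−11) = 220 ≡ 12, so v_4 = 12^{−1} = 12 (mod 13).
  i = 5 (α = 12): (12−3)(12−2)(12−11)(12−1) = 9·10·1·11 = 990 ≡ 2, so v_5 = 2^{−1} = 7 (mod 13).
  v = [1, 1, 5, 12, 7].
Step 2: syndromes of r = [1, 9, 0, 10, 12] (all sums mod 13).
  S_0 = Σ v_i r_i = 1·1 + 1·9 + 5·0 + 12·10 + 7·12 = 214 ≡ 6.
  S_1 = Σ v_i α_i r_i = 1·3·1 + 1·2·9 + 5·11·0 + 12·1·10 + 7·12·12 = 1149 ≡ 5.
  α_i^2 mod 13 = [9, 4, 4, 1, 1].
  S_2 = Σ v_i α_i^2 r_i = 1·9·1 + 1·4·9 + 5·4·0 + 12·1·10 + 7·1·12 = 249 ≡ 2.
  S = (6, 5, 2) ≠ 0, so r is not a codeword (an error is present).
Step 3: locate the error. For a single error e at position i, S_ℓ = v_i·e·α_i^ℓ, so α_err = S_1/S_0.
  S_0^{−1} = 6^{−1} = 11 (mod 13), so α_err = 5·11 = 55 ≡ 3 = α_1. Error position i = 1.
  Consistency check: S_2/S_1 = 2·8 = 16 ≡ 3 = α_err ✓ (single-error assumption holds).
Step 4: error magnitude e = S_0/v_1 = S_0·∏_{j≠1}(α_1 − α_j) = 6·1 = 6 ≡ 6 (mod 13).
Step 5: correct position 1: c_1 = r_1 − e = 1 − 6 ≡ 8 (mod 13). Hence c = [8, 9, 0, 10, 12].
  Check: interpolating c through the α_i gives m(x) = 11 + 12·x (degree < 2) with m(α_i) = c_i for every i, so c is indeed a codeword.


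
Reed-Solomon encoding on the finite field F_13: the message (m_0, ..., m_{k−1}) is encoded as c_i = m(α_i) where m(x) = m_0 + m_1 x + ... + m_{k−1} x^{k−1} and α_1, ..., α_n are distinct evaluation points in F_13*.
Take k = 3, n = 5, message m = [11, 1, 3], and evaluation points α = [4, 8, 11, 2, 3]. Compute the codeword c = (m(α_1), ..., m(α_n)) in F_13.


c = [11, 3, 8, 12, 2]

Message polynomial: m(x) = 11 + 1·x + 3·x^2 (mod 13).
For each evaluation point α_i, compute m(α_i) mod 13:
  α_1 = 4: Horner steps 3 → 0 → 11, so m(4) = 11.
  α_2 = 8: Horner steps 3 → 12 → 3, so m(8) = 3.
  α_3 = 11: Horner steps 3 → 8 → 8, so m(11) = 8.
  α_4 = 2: Horner steps 3 → 7 → 12, so m(2) = 12.
  α_5 = 3: Horner steps 3 → 10 → 2, so m(3) = 2.
Codeword c = [11, 3, 8, 12, 2] ∈ F_13^5.


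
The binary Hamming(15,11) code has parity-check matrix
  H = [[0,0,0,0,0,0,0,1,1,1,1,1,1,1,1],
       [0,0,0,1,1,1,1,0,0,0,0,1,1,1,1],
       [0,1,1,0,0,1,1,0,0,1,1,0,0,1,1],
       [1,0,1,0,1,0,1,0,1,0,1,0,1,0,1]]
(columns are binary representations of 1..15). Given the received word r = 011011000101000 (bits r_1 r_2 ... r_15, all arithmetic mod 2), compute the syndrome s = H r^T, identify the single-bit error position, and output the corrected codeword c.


s = (0, 1, 0, 0)^T, error position = 4, corrected codeword c = 011111000101000

Compute s = H r^T mod 2 one row at a time:
  s_1 = 0 + 0 + 1 + 0 + 1 + 0 + 0 + 0 = 2 ≡ 0 (mod 2).
  s_2 = 0 + 1 + 1 + 0 + 1 + 0 + 0 + 0 = 3 ≡ 1 (mod 2).
  s_3 = 1 + 1 + 1 + 0 + 1 + 0 + 0 + 0 = 4 ≡ 0 (mod 2).
  s_4 = 0 + 1 + 1 + 0 + 0 + 0 + 0 + 0 = 2 ≡ 0 (mod 2).
s = (0, 1, 0, 0)^T — this equals column 4 of H (binary 0100), so error is at position 4.
Correct: flip bit 4 of r = 011011000101000 to get c = 011111000101000.


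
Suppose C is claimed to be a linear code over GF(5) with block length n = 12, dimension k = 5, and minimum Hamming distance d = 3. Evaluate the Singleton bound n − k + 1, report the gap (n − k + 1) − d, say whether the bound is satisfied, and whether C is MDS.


Singleton RHS = n − k + 1 = 8, slack = 5, bound satisfied, not MDS.

Singleton bound: d ≤ n − k + 1.
Here n = 12, k = 5, so n − k + 1 = 8.
Given d = 3, check d ≤ 8: YES.
Slack = (n − k + 1) − d = 5.
The code is NOT MDS (slack = 5 > 0).
Description: the claimed parameters are [12, 5, 3]_5; such a code would be non-MDS.


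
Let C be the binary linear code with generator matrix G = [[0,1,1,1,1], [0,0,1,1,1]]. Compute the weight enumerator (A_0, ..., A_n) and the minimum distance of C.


Weight distribution: A_0 = 1, A_1 = 1, A_3 = 1, A_4 = 1. Minimum distance d = 1.

Enumerate all 2^2 = 4 messages m ∈ F_2^2.
For each, compute codeword c = mG in F_2^5, then tally its weight.
  m = 00 → c = 00000, weight = 0.
  m = 10 → c = 01111, weight = 4.
  m = 01 → c = 00111, weight = 3.
  m = 11 → c = 01000, weight = 1.
Tally weights:
  weight 0: 1 codewords.
  weight 1: 1 codewords.
  weight 3: 1 codewords.
  weight 4: 1 codewords.
Minimum distance d = smallest w > 0 with A_w > 0 = 1.
Sanity: Σ A_w = 4 = 2^2 = 4 ✓.


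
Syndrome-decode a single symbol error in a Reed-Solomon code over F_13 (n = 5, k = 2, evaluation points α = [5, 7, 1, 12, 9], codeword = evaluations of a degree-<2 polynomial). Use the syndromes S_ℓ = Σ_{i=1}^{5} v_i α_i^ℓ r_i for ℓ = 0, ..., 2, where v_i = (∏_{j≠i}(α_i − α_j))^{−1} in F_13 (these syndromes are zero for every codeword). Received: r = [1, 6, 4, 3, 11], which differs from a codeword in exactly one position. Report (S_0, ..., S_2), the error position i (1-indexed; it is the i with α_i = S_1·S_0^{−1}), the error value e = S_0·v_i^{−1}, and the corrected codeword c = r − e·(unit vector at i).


S = (11, 2, 11), error at position 4, error magnitude e = 4, c = [1, 6, 4, 12, 11].

Step 1: column multipliers v_i = (∏_{j≠i}(α_i − α_j))^{−1} mod 13.
  i = 1 (α = 5): (5−7)(5−1)(5−12)(5−9) = (−2)·4·(−7)·(−4) = −224 ≡ 10, so v_1 = 10^{−1} = 4 (mod 13).
  i = 2 (α = 7): (7−5)(7−1)(7−12)(7−9) = 2·6·(−5)·(−2) = 120 ≡ 3, so v_2 = 3^{−1} = 9 (mod 13).
  i = 3 (α = 1): (1−5)(1−7)(1−12)(1−9) = (−4)·(−6)·(−11)·(−8) = 2112 ≡ 6, so v_3 = 6^{−1} = 11 (mod 13).
  i = 4 (α = 12): (12−5)(12−7)(12−1)(12−9) = 7·5·11·3 = 1155 ≡ 11, so v_4 = 11^{−1} = 6 (mod 13).
  i = 5 (α = 9): (9−5)(9−7)(9−1)(9−12) = 4·2·8·(−3) = −192 ≡ 3, so v_5 = 3^{−1} = 9 (mod 13).
  v = [4, 9, 11, 6, 9].
Step 2: syndromes of r = [1, 6, 4, 3, 11] (all sums mod 13).
  S_0 = Σ v_i r_i = 4·1 + 9·6 + 11·4 + 6·3 + 9·11 = 219 ≡ 11.
  S_1 = Σ v_i α_i r_i = 4·5·1 + 9·7·6 + 11·1·4 + 6·12·3 + 9·9·11 = 1549 ≡ 2.
  α_i^2 mod 13 = [12, 10, 1, 1, 3].
  S_2 = Σ v_i α_i^2 r_i = 4·12·1 + 9·10·6 + 11·1·4 + 6·1·3 + 9·3·11 = 947 ≡ 11.
  S = (11, 2, 11) ≠ 0, so r is not a codeword (an error is present).
Step 3: locate the error. For a single error e at position i, S_ℓ = v_i·e·α_i^ℓ, so α_err = S_1/S_0.
  S_0^{−1} = 11^{−1} = 6 (mod 13), so α_err = 2·6 = 12 ≡ 12 = α_4. Error position i = 4.
  Consistency check: S_2/S_1 = 11·7 = 77 ≡ 12 = α_err ✓ (single-error assumption holds).
Step 4: error magnitude e = S_0/v_4 = S_0·∏_{j≠4}(α_4 − α_j) = 11·11 = 121 ≡ 4 (mod 13).
Step 5: correct position 4: c_4 = r_4 − e = 3 − 4 ≡ 12 (mod 13). Hence c = [1, 6, 4, 12, 11].
  Check: interpolating c through the α_i gives m(x) = 8 + 9·x (degree < 2) with m(α_i) = c_i for every i, so c is indeed a codeword.


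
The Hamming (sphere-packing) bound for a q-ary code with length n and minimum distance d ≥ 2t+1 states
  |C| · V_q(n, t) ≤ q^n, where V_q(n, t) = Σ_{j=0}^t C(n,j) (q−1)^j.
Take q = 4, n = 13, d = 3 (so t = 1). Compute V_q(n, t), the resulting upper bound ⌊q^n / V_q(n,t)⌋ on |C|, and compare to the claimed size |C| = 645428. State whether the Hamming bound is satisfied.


V_q(n, t) = 40, q^n = 67108864, Hamming bound = 1677721, |C| = 645428 ≤ bound (satisfied).

Step 1: Compute V_q(n, t) = Σ_{j=0}^1 C(n, j) (q−1)^j.
  j = 0: C(13,0)·(3)^0 = 1·1 = 1.
  j = 1: C(13,1)·(3)^1 = 13·3 = 39.
  V_q(n, t) = 1 + 39 = 40.
Step 2: q^n = 4^13 = 67108864.
Step 3: Hamming bound ⌊q^n / V_q(n,t)⌋ = ⌊67108864/40⌋ = 1677721.
Step 4: Compare |C| = 645428 to 1677721: satisfied.
The claimed |C| lies below the Hamming bound.


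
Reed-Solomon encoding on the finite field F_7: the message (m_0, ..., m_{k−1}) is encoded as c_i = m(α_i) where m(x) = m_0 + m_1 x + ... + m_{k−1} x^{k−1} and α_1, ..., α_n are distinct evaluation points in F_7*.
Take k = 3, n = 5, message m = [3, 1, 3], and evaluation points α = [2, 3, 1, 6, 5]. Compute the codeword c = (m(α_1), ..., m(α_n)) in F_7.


c = [3, 5, 0, 5, 6]

Message polynomial: m(x) = 3 + 1·x + 3·x^2 (mod 7).
For each evaluation point α_i, compute m(α_i) mod 7:
  α_1 = 2: Horner steps 3 → 0 → 3, so m(2) = 3.
  α_2 = 3: Horner steps 3 → 3 → 5, so m(3) = 5.
  α_3 = 1: Horner steps 3 → 4 → 0, so m(1) = 0.
  α_4 = 6: Horner steps 3 → 5 → 5, so m(6) = 5.
  α_5 = 5: Horner steps 3 → 2 → 6, so m(5) = 6.
Codeword c = [3, 5, 0, 5, 6] ∈ F_7^5.


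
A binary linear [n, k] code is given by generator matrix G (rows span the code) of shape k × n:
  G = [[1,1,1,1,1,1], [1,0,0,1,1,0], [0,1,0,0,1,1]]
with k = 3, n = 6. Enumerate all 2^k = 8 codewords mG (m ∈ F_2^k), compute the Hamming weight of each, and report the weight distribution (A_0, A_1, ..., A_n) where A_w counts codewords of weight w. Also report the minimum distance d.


Weight distribution: A_0 = 1, A_2 = 1, A_3 = 4, A_4 = 1, A_6 = 1. Minimum distance d = 2.

Enumerate all 2^3 = 8 messages m ∈ F_2^3.
For each, compute codeword c = mG in F_2^6, then tally its weight.
  m = 000 → c = 000000, weight = 0.
  m = 100 → c = 111111, weight = 6.
  m = 010 → c = 100110, weight = 3.
  m = 110 → c = 011001, weight = 3.
  m = 001 → c = 010011, weight = 3.
  m = 101 → c = 101100, weight = 3.
  m = 011 → c = 110101, weight = 4.
  m = 111 → c = 001010, weight = 2.
Tally weights:
  weight 0: 1 codewords.
  weight 2: 1 codewords.
  weight 3: 4 codewords.
  weight 4: 1 codewords.
  weight 6: 1 codewords.
Minimum distance d = smallest w > 0 with A_w > 0 = 2.
Sanity: Σ A_w = 8 = 2^3 = 8 ✓.


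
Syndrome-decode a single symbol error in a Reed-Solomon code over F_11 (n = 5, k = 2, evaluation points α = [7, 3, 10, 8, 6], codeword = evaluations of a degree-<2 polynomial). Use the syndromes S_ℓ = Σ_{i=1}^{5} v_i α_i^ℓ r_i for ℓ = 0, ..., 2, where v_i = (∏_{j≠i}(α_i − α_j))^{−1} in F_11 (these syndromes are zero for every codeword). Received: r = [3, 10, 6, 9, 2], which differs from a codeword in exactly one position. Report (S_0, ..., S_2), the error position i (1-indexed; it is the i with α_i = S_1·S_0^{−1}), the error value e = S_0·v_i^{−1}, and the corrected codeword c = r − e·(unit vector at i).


S = (8, 9, 6), error at position 4, error magnitude e = 5, c = [3, 10, 6, 4, 2].

Step 1: column multipliers v_i = (∏_{j≠i}(α_i − α_j))^{−1} mod 11.
  i = 1 (α = 7): (7−3)(7−10)(7−8)(7−6) = 4·(−3)·(−1)·1 = 12 ≡ 1, so v_1 = 1^{−1} = 1 (mod 11).
  i = 2 (α = 3): (3−7)(3−10)(3−8)(3−6) = (−4)·(−7)·(−5)·(−3) = 420 ≡ 2, so v_2 = 2^{−1} = 6 (mod 11).
  i = 3 (α = 10): (10−7)(10−3)(10−8)(10−6) = 3·7·2·4 = 168 ≡ 3, so v_3 = 3^{−1} = 4 (mod 11).
  i = 4 (α = 8): (8−7)(8−3)(8−10)(8−6) = 1·5·(−2)·2 = −20 ≡ 2, so v_4 = 2^{−1} = 6 (mod 11).
  i = 5 (α = 6): (6−7)(6−3)(6−10)(6−8) = (−1)·3·(−4)·(−2) = −24 ≡ 9, so v_5 = 9^{−1} = 5 (mod 11).
  v = [1, 6, 4, 6, 5].
Step 2: syndromes of r = [3, 10, 6, 9, 2] (all sums mod 11).
  S_0 = Σ v_i r_i = 1·3 + 6·10 + 4·6 + 6·9 + 5·2 = 151 ≡ 8.
  S_1 = Σ v_i α_i r_i = 1·7·3 + 6·3·10 + 4·10·6 + 6·8·9 + 5·6·2 = 933 ≡ 9.
  α_i^2 mod 11 = [5, 9, 1, 9, 3].
  S_2 = Σ v_i α_i^2 r_i = 1·5·3 + 6·9·10 + 4·1·6 + 6·9·9 + 5·3·2 = 1095 ≡ 6.
  S = (8, 9, 6) ≠ 0, so r is not a codeword (an error is present).
Step 3: locate the error. For a single error e at position i, S_ℓ = v_i·e·α_i^ℓ, so α_err = S_1/S_0.
  S_0^{−1} = 8^{−1} = 7 (mod 11), so α_err = 9·7 = 63 ≡ 8 = α_4. Error position i = 4.
  Consistency check: S_2/S_1 = 6·5 = 30 ≡ 8 = α_err ✓ (single-error assumption holds).
Step 4: error magnitude e = S_0/v_4 = S_0·∏_{j≠4}(α_4 − α_j) = 8·2 = 16 ≡ 5 (mod 11).
Step 5: correct position 4: c_4 = r_4 − e = 9 − 5 ≡ 4 (mod 11). Hence c = [3, 10, 6, 4, 2].
  Check: interpolating c through the α_i gives m(x) = 7 + 1·x (degree < 2) with m(α_i) = c_i for every i, so c is indeed a codeword.


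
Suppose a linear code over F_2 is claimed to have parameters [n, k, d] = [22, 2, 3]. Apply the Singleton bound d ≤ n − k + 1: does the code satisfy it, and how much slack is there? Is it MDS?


Singleton RHS = n − k + 1 = 21, slack = 18, bound satisfied, not MDS.

Singleton bound: d ≤ n − k + 1.
Here n = 22, k = 2, so n − k + 1 = 21.
Given d = 3, check d ≤ 21: YES.
Slack = (n − k + 1) − d = 18.
The code is NOT MDS (slack = 18 > 0).
Description: the claimed parameters are [22, 2, 3]_2; such a code would be non-MDS.


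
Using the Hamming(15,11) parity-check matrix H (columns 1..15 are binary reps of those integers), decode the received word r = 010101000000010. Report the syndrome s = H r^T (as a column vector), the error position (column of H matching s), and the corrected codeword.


s = (1, 1, 1, 0)^T, error position = 14, corrected codeword c = 010101000000000

Compute s = H r^T mod 2 one row at a time:
  s_1 = 0 + 0 + 0 + 0 + 0 + 0 + 1 + 0 = 1 ≡ 1 (mod 2).
  s_2 = 1 + 0 + 1 + 0 + 0 + 0 + 1 + 0 = 3 ≡ 1 (mod 2).
  s_3 = 1 + 0 + 1 + 0 + 0 + 0 + 1 + 0 = 3 ≡ 1 (mod 2).
  s_4 = 0 + 0 + 0 + 0 + 0 + 0 + 0 + 0 = 0 ≡ 0 (mod 2).
s = (1, 1, 1, 0)^T — this equals column 14 of H (binary 1110), so error is at position 14.
Correct: flip bit 14 of r = 010101000000010 to get c = 010101000000000.


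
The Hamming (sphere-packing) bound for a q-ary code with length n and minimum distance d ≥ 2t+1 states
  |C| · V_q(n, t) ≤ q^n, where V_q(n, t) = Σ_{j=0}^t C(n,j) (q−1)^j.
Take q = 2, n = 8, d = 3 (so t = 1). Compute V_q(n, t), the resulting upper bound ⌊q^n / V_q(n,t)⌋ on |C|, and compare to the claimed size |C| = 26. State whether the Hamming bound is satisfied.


V_q(n, t) = 9, q^n = 256, Hamming bound = 28, |C| = 26 ≤ bound (satisfied).

Step 1: Compute V_q(n, t) = Σ_{j=0}^1 C(n, j) (q−1)^j.
  j = 0: C(8,0)·(1)^0 = 1·1 = 1.
  j = 1: C(8,1)·(1)^1 = 8·1 = 8.
  V_q(n, t) = 1 + 8 = 9.
Step 2: q^n = 2^8 = 256.
Step 3: Hamming bound ⌊q^n / V_q(n,t)⌋ = ⌊256/9⌋ = 28.
Step 4: Compare |C| = 26 to 28: satisfied.
The claimed |C| lies below the Hamming bound.


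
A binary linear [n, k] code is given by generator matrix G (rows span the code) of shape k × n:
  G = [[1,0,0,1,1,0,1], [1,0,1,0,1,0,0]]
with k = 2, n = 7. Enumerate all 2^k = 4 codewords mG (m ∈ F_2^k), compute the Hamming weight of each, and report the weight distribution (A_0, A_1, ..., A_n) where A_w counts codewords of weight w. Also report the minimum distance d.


Weight distribution: A_0 = 1, A_3 = 2, A_4 = 1. Minimum distance d = 3.

Enumerate all 2^2 = 4 messages m ∈ F_2^2.
For each, compute codeword c = mG in F_2^7, then tally its weight.
  m = 00 → c = 0000000, weight = 0.
  m = 10 → c = 1001101, weight = 4.
  m = 01 → c = 1010100, weight = 3.
  m = 11 → c = 0011001, weight = 3.
Tally weights:
  weight 0: 1 codewords.
  weight 3: 2 codewords.
  weight 4: 1 codewords.
Minimum distance d = smallest w > 0 with A_w > 0 = 3.
Sanity: Σ A_w = 4 = 2^2 = 4 ✓.


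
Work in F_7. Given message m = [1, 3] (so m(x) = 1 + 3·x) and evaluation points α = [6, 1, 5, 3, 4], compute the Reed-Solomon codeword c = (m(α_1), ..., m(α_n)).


c = [5, 4, 2, 3, 6]

Message polynomial: m(x) = 1 + 3·x (mod 7).
For each evaluation point α_i, compute m(α_i) mod 7:
  α_1 = 6: Horner steps 3 → 5, so m(6) = 5.
  α_2 = 1: Horner steps 3 → 4, so m(1) = 4.
  α_3 = 5: Horner steps 3 → 2, so m(5) = 2.
  α_4 = 3: Horner steps 3 → 3, so m(3) = 3.
  α_5 = 4: Horner steps 3 → 6, so m(4) = 6.
Codeword c = [5, 4, 2, 3, 6] ∈ F_7^5.


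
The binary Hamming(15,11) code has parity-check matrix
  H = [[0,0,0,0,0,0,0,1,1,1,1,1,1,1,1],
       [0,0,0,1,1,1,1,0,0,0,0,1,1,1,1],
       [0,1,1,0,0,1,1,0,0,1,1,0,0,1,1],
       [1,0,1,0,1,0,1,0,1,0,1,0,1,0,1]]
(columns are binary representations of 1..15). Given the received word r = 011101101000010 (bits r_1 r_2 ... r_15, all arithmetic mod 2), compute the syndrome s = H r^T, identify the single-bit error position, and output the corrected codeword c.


s = (0, 0, 1, 1)^T, error position = 3, corrected codeword c = 010101101000010

Compute s = H r^T mod 2 one row at a time:
  s_1 = 0 + 1 + 0 + 0 + 0 + 0 + 1 + 0 = 2 ≡ 0 (mod 2).
  s_2 = 1 + 0 + 1 + 1 + 0 + 0 + 1 + 0 = 4 ≡ 0 (mod 2).
  s_3 = 1 + 1 + 1 + 1 + 0 + 0 + 1 + 0 = 5 ≡ 1 (mod 2).
  s_4 = 0 + 1 + 0 + 1 + 1 + 0 + 0 + 0 = 3 ≡ 1 (mod 2).
s = (0, 0, 1, 1)^T — this equals column 3 of H (binary 0011), so error is at position 3.
Correct: flip bit 3 of r = 011101101000010 to get c = 010101101000010.


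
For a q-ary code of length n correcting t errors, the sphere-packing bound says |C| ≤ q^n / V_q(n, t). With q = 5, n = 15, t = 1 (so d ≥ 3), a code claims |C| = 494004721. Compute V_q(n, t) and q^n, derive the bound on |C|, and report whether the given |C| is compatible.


V_q(n, t) = 61, q^n = 30517578125, Hamming bound = 500288165, |C| = 494004721 ≤ bound (satisfied).

Step 1: Compute V_q(n, t) = Σ_{j=0}^1 C(n, j) (q−1)^j.
  j = 0: C(15,0)·(4)^0 = 1·1 = 1.
  j = 1: C(15,1)·(4)^1 = 15·4 = 60.
  V_q(n, t) = 1 + 60 = 61.
Step 2: q^n = 5^15 = 30517578125.
Step 3: Hamming bound ⌊q^n / V_q(n,t)⌋ = ⌊30517578125/61⌋ = 500288165.
Step 4: Compare |C| = 494004721 to 500288165: satisfied.
The claimed |C| lies below the Hamming bound.


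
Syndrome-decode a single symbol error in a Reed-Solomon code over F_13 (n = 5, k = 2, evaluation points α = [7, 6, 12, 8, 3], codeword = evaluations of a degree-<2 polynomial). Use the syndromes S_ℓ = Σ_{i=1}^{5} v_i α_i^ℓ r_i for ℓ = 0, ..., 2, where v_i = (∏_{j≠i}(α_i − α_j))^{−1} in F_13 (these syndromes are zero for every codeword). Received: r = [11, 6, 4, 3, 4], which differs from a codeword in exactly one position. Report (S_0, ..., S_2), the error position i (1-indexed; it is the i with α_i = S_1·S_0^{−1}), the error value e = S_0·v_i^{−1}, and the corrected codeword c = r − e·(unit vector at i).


S = (7, 6, 7), error at position 3, error magnitude e = 7, c = [11, 6, 10, 3, 4].

Step 1: column multipliers v_i = (∏_{j≠i}(α_i − α_j))^{−1} mod 13.
  i = 1 (α = 7): (7−6)(7−12)(7−8)(7−3) = 1·(−5)·(−1)·4 = 20 ≡ 7, so v_1 = 7^{−1} = 2 (mod 13).
  i = 2 (α = 6): (6−7)(6−12)(6−8)(6−3) = (−1)·(−6)·(−2)·3 = −36 ≡ 3, so v_2 = 3^{−1} = 9 (mod 13).
  i = 3 (α = 12): (12−7)(12−6)(12−8)(12−3) = 5·6·4·9 = 1080 ≡ 1, so v_3 = 1^{−1} = 1 (mod 13).
  i = 4 (α = 8): (8−7)(8−6)(8−12)(8−3) = 1·2·(−4)·5 = −40 ≡ 12, so v_4 = 12^{−1} = 12 (mod 13).
  i = 5 (α = 3): (3−7)(3−6)(3−12)(3−8) = (−4)·(−3)·(−9)·(−5) = 540 ≡ 7, so v_5 = 7^{−1} = 2 (mod 13).
  v = [2, 9, 1, 12, 2].
Step 2: syndromes of r = [11, 6, 4, 3, 4] (all sums mod 13).
  S_0 = Σ v_i r_i = 2·11 + 9·6 + 1·4 + 12·3 + 2·4 = 124 ≡ 7.
  S_1 = Σ v_i α_i r_i = 2·7·11 + 9·6·6 + 1·12·4 + 12·8·3 + 2·3·4 = 838 ≡ 6.
  α_i^2 mod 13 = [10, 10, 1, 12, 9].
  S_2 = Σ v_i α_i^2 r_i = 2·10·11 + 9·10·6 + 1·1·4 + 12·12·3 + 2·9·4 = 1268 ≡ 7.
  S = (7, 6, 7) ≠ 0, so r is not a codeword (an error is present).
Step 3: locate the error. For a single error e at position i, S_ℓ = v_i·e·α_i^ℓ, so α_err = S_1/S_0.
  S_0^{−1} = 7^{−1} = 2 (mod 13), so α_err = 6·2 = 12 ≡ 12 = α_3. Error position i = 3.
  Consistency check: S_2/S_1 = 7·11 = 77 ≡ 12 = α_err ✓ (single-error assumption holds).
Step 4: error magnitude e = S_0/v_3 = S_0·∏_{j≠3}(α_3 − α_j) = 7·1 = 7 ≡ 7 (mod 13).
Step 5: correct position 3: c_3 = r_3 − e = 4 − 7 ≡ 10 (mod 13). Hence c = [11, 6, 10, 3, 4].
  Check: interpolating c through the α_i gives m(x) = 2 + 5·x (degree < 2) with m(α_i) = c_i for every i, so c is indeed a codeword.


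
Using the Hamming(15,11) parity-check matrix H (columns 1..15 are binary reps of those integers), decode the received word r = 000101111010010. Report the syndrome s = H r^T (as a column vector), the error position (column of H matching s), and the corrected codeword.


s = (0, 0, 0, 1)^T, error position = 1, corrected codeword c = 100101111010010

Compute s = H r^T mod 2 one row at a time:
  s_1 = 1 + 1 + 0 + 1 + 0 + 0 + 1 + 0 = 4 ≡ 0 (mod 2).
  s_2 = 1 + 0 + 1 + 1 + 0 + 0 + 1 + 0 = 4 ≡ 0 (mod 2).
  s_3 = 0 + 0 + 1 + 1 + 0 + 1 + 1 + 0 = 4 ≡ 0 (mod 2).
  s_4 = 0 + 0 + 0 + 1 + 1 + 1 + 0 + 0 = 3 ≡ 1 (mod 2).
s = (0, 0, 0, 1)^T — this equals column 1 of H (binary 0001), so error is at position 1.
Correct: flip bit 1 of r = 000101111010010 to get c = 100101111010010.


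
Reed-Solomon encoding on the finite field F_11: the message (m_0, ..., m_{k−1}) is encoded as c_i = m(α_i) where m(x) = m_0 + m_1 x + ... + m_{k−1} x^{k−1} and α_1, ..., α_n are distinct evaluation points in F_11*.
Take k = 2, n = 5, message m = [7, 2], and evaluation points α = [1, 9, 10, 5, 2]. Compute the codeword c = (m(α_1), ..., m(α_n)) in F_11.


c = [9, 3, 5, 6, 0]

Message polynomial: m(x) = 7 + 2·x (mod 11).
For each evaluation point α_i, compute m(α_i) mod 11:
  α_1 = 1: Horner steps 2 → 9, so m(1) = 9.
  α_2 = 9: Horner steps 2 → 3, so m(9) = 3.
  α_3 = 10: Horner steps 2 → 5, so m(10) = 5.
  α_4 = 5: Horner steps 2 → 6, so m(5) = 6.
  α_5 = 2: Horner steps 2 → 0, so m(2) = 0.
Codeword c = [9, 3, 5, 6, 0] ∈ F_11^5.


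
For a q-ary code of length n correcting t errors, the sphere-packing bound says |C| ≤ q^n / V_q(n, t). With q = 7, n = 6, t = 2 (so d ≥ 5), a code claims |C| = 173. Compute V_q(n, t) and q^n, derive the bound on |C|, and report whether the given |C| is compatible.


V_q(n, t) = 577, q^n = 117649, Hamming bound = 203, |C| = 173 ≤ bound (satisfied).

Step 1: Compute V_q(n, t) = Σ_{j=0}^2 C(n, j) (q−1)^j.
  j = 0: C(6,0)·(6)^0 = 1·1 = 1.
  j = 1: C(6,1)·(6)^1 = 6·6 = 36.
  j = 2: C(6,2)·(6)^2 = 15·36 = 540.
  V_q(n, t) = 1 + 36 + 540 = 577.
Step 2: q^n = 7^6 = 117649.
Step 3: Hamming bound ⌊q^n / V_q(n,t)⌋ = ⌊117649/577⌋ = 203.
Step 4: Compare |C| = 173 to 203: satisfied.
The claimed |C| lies below the Hamming bound.


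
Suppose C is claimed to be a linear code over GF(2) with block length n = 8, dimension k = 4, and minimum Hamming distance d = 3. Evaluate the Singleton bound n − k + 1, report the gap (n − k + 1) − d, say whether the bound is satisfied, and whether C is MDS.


Singleton RHS = n − k + 1 = 5, slack = 2, bound satisfied, not MDS.

Singleton bound: d ≤ n − k + 1.
Here n = 8, k = 4, so n − k + 1 = 5.
Given d = 3, check d ≤ 5: YES.
Slack = (n − k + 1) − d = 2.
The code is NOT MDS (slack = 2 > 0).
Description: the claimed parameters are [8, 4, 3]_2; such a code would be non-MDS.


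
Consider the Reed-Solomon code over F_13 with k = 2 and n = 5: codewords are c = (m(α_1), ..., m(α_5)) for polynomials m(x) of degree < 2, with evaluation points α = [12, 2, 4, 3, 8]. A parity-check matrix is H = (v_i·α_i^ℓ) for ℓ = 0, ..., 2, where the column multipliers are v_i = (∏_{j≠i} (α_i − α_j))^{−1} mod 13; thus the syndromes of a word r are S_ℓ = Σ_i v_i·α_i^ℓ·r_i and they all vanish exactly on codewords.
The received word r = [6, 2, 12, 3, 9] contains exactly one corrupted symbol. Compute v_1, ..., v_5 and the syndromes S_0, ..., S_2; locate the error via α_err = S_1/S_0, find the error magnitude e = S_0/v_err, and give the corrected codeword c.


S = (7, 1, 2), error at position 2, error magnitude e = 8, c = [6, 7, 12, 3, 9].

Step 1: column multipliers v_i = (∏_{j≠i}(α_i − α_j))^{−1} mod 13.
  i = 1 (α = 12): (12−2)(12−4)(12−3)(12−8) = 10·8·9·4 = 2880 ≡ 7, so v_1 = 7^{−1} = 2 (mod 13).
  i = 2 (α = 2): (2−12)(2−4)(2−3)(2−8) = (−10)·(−2)·(−1)·(−6) = 120 ≡ 3, so v_2 = 3^{−1} = 9 (mod 13).
  i = 3 (α = 4): (4−12)(4−2)(4−3)(4−8) = (−8)·2·1·(−4) = 64 ≡ 12, so v_3 = 12^{−1} = 12 (mod 13).
  i = 4 (α = 3): (3−12)(3−2)(3−4)(3−8) = (−9)·1·(−1)·(−5) = −45 ≡ 7, so v_4 = 7^{−1} = 2 (mod 13).
  i = 5 (α = 8): (8−12)(8−2)(8−4)(8−3) = (−4)·6·4·5 = −480 ≡ 1, so v_5 = 1^{−1} = 1 (mod 13).
  v = [2, 9, 12, 2, 1].
Step 2: syndromes of r = [6, 2, 12, 3, 9] (all sums mod 13).
  S_0 = Σ v_i r_i = 2·6 + 9·2 + 12·12 + 2·3 + 1·9 = 189 ≡ 7.
  S_1 = Σ v_i α_i r_i = 2·12·6 + 9·2·2 + 12·4·12 + 2·3·3 + 1·8·9 = 846 ≡ 1.
  α_i^2 mod 13 = [1, 4, 3, 9, 12].
  S_2 = Σ v_i α_i^2 r_i = 2·1·6 + 9·4·2 + 12·3·12 + 2·9·3 + 1·12·9 = 678 ≡ 2.
  S = (7, 1, 2) ≠ 0, so r is not a codeword (an error is present).
Step 3: locate the error. For a single error e at position i, S_ℓ = v_i·e·α_i^ℓ, so α_err = S_1/S_0.
  S_0^{−1} = 7^{−1} = 2 (mod 13), so α_err = 1·2 = 2 ≡ 2 = α_2. Error position i = 2.
  Consistency check: S_2/S_1 = 2·1 = 2 ≡ 2 = α_err ✓ (single-error assumption holds).
Step 4: error magnitude e = S_0/v_2 = S_0·∏_{j≠2}(α_2 − α_j) = 7·3 = 21 ≡ 8 (mod 13).
Step 5: correct position 2: c_2 = r_2 − e = 2 − 8 ≡ 7 (mod 13). Hence c = [6, 7, 12, 3, 9].
  Check: interpolating c through the α_i gives m(x) = 2 + 9·x (degree < 2) with m(α_i) = c_i for every i, so c is indeed a codeword.


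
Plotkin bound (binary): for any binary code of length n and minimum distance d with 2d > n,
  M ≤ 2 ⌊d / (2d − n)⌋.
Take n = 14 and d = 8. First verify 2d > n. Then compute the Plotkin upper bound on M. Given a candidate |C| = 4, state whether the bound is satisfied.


Plotkin bound M ≤ 8; given |C| = 4 ≤ bound (satisfied).

Check applicability: 2d = 16, n = 14.
2d − n = 2 > 0, so Plotkin applies.
Compute d/(2d−n) = 8/2 ≈ 4.0000.
⌊d/(2d−n)⌋ = 4.
Plotkin bound: M ≤ 2·4 = 8.
Given |C| = 4, check: satisfied.
This |C| is below the Plotkin bound.


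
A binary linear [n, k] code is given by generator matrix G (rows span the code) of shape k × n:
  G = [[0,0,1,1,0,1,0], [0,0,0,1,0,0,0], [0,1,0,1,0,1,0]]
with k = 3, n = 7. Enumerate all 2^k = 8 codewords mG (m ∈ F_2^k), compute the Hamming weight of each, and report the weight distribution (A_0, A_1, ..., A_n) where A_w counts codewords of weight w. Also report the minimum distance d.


Weight distribution: A_0 = 1, A_1 = 1, A_2 = 3, A_3 = 3. Minimum distance d = 1.

Enumerate all 2^3 = 8 messages m ∈ F_2^3.
For each, compute codeword c = mG in F_2^7, then tally its weight.
  m = 000 → c = 0000000, weight = 0.
  m = 100 → c = 0011010, weight = 3.
  m = 010 → c = 0001000, weight = 1.
  m = 110 → c = 0010010, weight = 2.
  m = 001 → c = 0101010, weight = 3.
  m = 101 → c = 0110000, weight = 2.
  m = 011 → c = 0100010, weight = 2.
  m = 111 → c = 0111000, weight = 3.
Tally weights:
  weight 0: 1 codewords.
  weight 1: 1 codewords.
  weight 2: 3 codewords.
  weight 3: 3 codewords.
Minimum distance d = smallest w > 0 with A_w > 0 = 1.
Sanity: Σ A_w = 8 = 2^3 = 8 ✓.


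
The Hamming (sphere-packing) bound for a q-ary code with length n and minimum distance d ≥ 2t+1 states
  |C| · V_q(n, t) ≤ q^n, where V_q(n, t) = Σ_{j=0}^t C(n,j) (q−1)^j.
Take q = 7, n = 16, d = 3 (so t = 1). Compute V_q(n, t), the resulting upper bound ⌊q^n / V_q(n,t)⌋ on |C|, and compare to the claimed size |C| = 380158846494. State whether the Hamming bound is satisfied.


V_q(n, t) = 97, q^n = 33232930569601, Hamming bound = 342607531645, |C| = 380158846494 > bound (violated).

Step 1: Compute V_q(n, t) = Σ_{j=0}^1 C(n, j) (q−1)^j.
  j = 0: C(16,0)·(6)^0 = 1·1 = 1.
  j = 1: C(16,1)·(6)^1 = 16·6 = 96.
  V_q(n, t) = 1 + 96 = 97.
Step 2: q^n = 7^16 = 33232930569601.
Step 3: Hamming bound ⌊q^n / V_q(n,t)⌋ = ⌊33232930569601/97⌋ = 342607531645.
Step 4: Compare |C| = 380158846494 to 342607531645: violated.
The claimed |C| lies above the Hamming bound, so no 7-ary code of length 16 with d ≥ 3 can have 380158846494 codewords.


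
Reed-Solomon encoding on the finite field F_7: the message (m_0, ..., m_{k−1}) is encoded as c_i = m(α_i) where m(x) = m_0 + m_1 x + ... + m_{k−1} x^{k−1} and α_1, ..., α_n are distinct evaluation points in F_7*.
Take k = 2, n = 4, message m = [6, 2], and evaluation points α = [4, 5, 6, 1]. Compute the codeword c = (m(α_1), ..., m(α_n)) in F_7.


c = [0, 2, 4, 1]

Message polynomial: m(x) = 6 + 2·x (mod 7).
For each evaluation point α_i, compute m(α_i) mod 7:
  α_1 = 4: Horner steps 2 → 0, so m(4) = 0.
  α_2 = 5: Horner steps 2 → 2, so m(5) = 2.
  α_3 = 6: Horner steps 2 → 4, so m(6) = 4.
  α_4 = 1: Horner steps 2 → 1, so m(1) = 1.
Codeword c = [0, 2, 4, 1] ∈ F_7^4.


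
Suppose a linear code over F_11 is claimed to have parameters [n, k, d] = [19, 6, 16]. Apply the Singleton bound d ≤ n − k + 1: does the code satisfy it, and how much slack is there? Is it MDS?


Singleton RHS = n − k + 1 = 14, slack = -2, bound violated (no such code; not MDS).

Singleton bound: d ≤ n − k + 1.
Here n = 19, k = 6, so n − k + 1 = 14.
Given d = 16, check d ≤ 14: NO.
Slack = (n − k + 1) − d = -2.
The slack is negative: d = 16 exceeds n − k + 1 = 14 by 2, so the Singleton bound is violated and no linear [19, 6, 16]_11 code can exist. In particular it is not MDS (MDS requires d = n − k + 1 exactly).
Description: the claimed parameters are [19, 6, 16]_11; such a code would be impossible (violates the Singleton bound).
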